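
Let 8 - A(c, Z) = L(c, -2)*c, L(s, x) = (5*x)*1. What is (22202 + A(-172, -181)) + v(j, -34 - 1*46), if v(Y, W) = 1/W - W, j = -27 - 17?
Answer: 1645599/80 ≈ 20570.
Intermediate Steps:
L(s, x) = 5*x
j = -44
A(c, Z) = 8 + 10*c (A(c, Z) = 8 - 5*(-2)*c = 8 - (-10)*c = 8 + 10*c)
(22202 + A(-172, -181)) + v(j, -34 - 1*46) = (22202 + (8 + 10*(-172))) + (1/(-34 - 1*46) - (-34 - 1*46)) = (22202 + (8 - 1720)) + (1/(-34 - 46) - (-34 - 46)) = (22202 - 1712) + (1/(-80) - 1*(-80)) = 20490 + (-1/80 + 80) = 20490 + 6399/80 = 1645599/80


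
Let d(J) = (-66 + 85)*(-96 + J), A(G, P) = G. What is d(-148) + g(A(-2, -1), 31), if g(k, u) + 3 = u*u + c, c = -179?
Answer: -3857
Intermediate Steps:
d(J) = -1824 + 19*J (d(J) = 19*(-96 + J) = -1824 + 19*J)
g(k, u) = -182 + u² (g(k, u) = -3 + (u*u - 179) = -3 + (u² - 179) = -3 + (-179 + u²) = -182 + u²)
d(-148) + g(A(-2, -1), 31) = (-1824 + 19*(-148)) + (-182 + 31²) = (-1824 - 2812) + (-182 + 961) = -4636 + 779 = -3857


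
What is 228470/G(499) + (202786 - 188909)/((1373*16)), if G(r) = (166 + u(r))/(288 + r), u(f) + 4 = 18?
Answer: 197498914469/197712 ≈ 9.9892e+5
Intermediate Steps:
u(f) = 14 (u(f) = -4 + 18 = 14)
G(r) = 180/(288 + r) (G(r) = (166 + 14)/(288 + r) = 180/(288 + r))
228470/G(499) + (202786 - 188909)/((1373*16)) = 228470/((180/(288 + 499))) + (202786 - 188909)/((1373*16)) = 228470/((180/787)) + 13877/21968 = 228470/((180*(1/787))) + 13877*(1/21968) = 228470/(180/787) + 13877/21968 = 228470*(787/180) + 13877/21968 = 17980589/18 + 13877/21968 = 197498914469/197712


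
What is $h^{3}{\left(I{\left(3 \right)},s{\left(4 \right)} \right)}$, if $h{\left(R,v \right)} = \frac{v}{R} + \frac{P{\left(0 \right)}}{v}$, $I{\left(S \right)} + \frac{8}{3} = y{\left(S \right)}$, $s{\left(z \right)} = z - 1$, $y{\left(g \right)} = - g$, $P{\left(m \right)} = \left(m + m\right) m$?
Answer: $- \frac{729}{4913} \approx -0.14838$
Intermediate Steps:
$P{\left(m \right)} = 2 m^{2}$ ($P{\left(m \right)} = 2 m m = 2 m^{2}$)
$s{\left(z \right)} = -1 + z$ ($s{\left(z \right)} = z - 1 = -1 + z$)
$I{\left(S \right)} = - \frac{8}{3} - S$
$h{\left(R,v \right)} = \frac{v}{R}$ ($h{\left(R,v \right)} = \frac{v}{R} + \frac{2 \cdot 0^{2}}{v} = \frac{v}{R} + \frac{2 \cdot 0}{v} = \frac{v}{R} + \frac{0}{v} = \frac{v}{R} + 0 = \frac{v}{R}$)
$h^{3}{\left(I{\left(3 \right)},s{\left(4 \right)} \right)} = \left(\frac{-1 + 4}{- \frac{8}{3} - 3}\right)^{3} = \left(\frac{3}{- \frac{8}{3} - 3}\right)^{3} = \left(\frac{3}{- \frac{17}{3}}\right)^{3} = \left(3 \left(- \frac{3}{17}\right)\right)^{3} = \left(- \frac{9}{17}\right)^{3} = - \frac{729}{4913}$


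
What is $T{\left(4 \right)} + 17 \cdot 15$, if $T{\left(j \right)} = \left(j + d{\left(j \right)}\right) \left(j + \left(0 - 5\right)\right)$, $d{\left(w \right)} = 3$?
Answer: $248$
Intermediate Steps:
$T{\left(j \right)} = \left(-5 + j\right) \left(3 + j\right)$ ($T{\left(j \right)} = \left(j + 3\right) \left(j + \left(0 - 5\right)\right) = \left(3 + j\right) \left(j + \left(0 - 5\right)\right) = \left(3 + j\right) \left(j - 5\right) = \left(3 + j\right) \left(-5 + j\right) = \left(-5 + j\right) \left(3 + j\right)$)
$T{\left(4 \right)} + 17 \cdot 15 = \left(-15 + 4^{2} - 8\right) + 17 \cdot 15 = \left(-15 + 16 - 8\right) + 255 = -7 + 255 = 248$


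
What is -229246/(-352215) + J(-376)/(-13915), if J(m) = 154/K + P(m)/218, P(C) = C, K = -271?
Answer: 18850405790264/28954551536955 ≈ 0.65103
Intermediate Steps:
J(m) = -154/271 + m/218 (J(m) = 154/(-271) + m/218 = 154*(-1/271) + m*(1/218) = -154/271 + m/218)
-229246/(-352215) + J(-376)/(-13915) = -229246/(-352215) + (-154/271 + (1/218)*(-376))/(-13915) = -229246*(-1/352215) + (-154/271 - 188/109)*(-1/13915) = 229246/352215 - 67734/29539*(-1/13915) = 229246/352215 + 67734/411035185 = 18850405790264/28954551536955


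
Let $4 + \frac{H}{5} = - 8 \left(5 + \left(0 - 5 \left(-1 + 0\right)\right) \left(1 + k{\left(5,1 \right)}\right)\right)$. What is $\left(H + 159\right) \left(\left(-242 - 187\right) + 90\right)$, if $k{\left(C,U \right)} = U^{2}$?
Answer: $156279$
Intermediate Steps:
$H = -620$ ($H = -20 + 5 \left(- 8 \left(5 + \left(0 - 5 \left(-1 + 0\right)\right) \left(1 + 1^{2}\right)\right)\right) = -20 + 5 \left(- 8 \left(5 + \left(0 - -5\right) \left(1 + 1\right)\right)\right) = -20 + 5 \left(- 8 \left(5 + \left(0 + 5\right) 2\right)\right) = -20 + 5 \left(- 8 \left(5 + 5 \cdot 2\right)\right) = -20 + 5 \left(- 8 \left(5 + 10\right)\right) = -20 + 5 \left(\left(-8\right) 15\right) = -20 + 5 \left(-120\right) = -20 - 600 = -620$)
$\left(H + 159\right) \left(\left(-242 - 187\right) + 90\right) = \left(-620 + 159\right) \left(\left(-242 - 187\right) + 90\right) = - 461 \left(\left(-242 - 187\right) + 90\right) = - 461 \left(-429 + 90\right) = \left(-461\right) \left(-339\right) = 156279$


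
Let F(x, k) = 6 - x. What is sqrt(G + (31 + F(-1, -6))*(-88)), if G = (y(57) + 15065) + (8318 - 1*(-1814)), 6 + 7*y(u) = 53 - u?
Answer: sqrt(1070727)/7 ≈ 147.82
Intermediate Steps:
y(u) = 47/7 - u/7 (y(u) = -6/7 + (53 - u)/7 = -6/7 + (53/7 - u/7) = 47/7 - u/7)
G = 176369/7 (G = ((47/7 - 1/7*57) + 15065) + (8318 - 1*(-1814)) = ((47/7 - 57/7) + 15065) + (8318 + 1814) = (-10/7 + 15065) + 10132 = 105445/7 + 10132 = 176369/7 ≈ 25196.)
sqrt(G + (31 + F(-1, -6))*(-88)) = sqrt(176369/7 + (31 + (6 - 1*(-1)))*(-88)) = sqrt(176369/7 + (31 + (6 + 1))*(-88)) = sqrt(176369/7 + (31 + 7)*(-88)) = sqrt(176369/7 + 38*(-88)) = sqrt(176369/7 - 3344) = sqrt(152961/7) = sqrt(1070727)/7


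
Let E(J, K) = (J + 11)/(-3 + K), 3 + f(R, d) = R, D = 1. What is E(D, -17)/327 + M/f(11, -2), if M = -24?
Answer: -1636/545 ≈ -3.0018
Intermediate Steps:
f(R, d) = -3 + R
E(J, K) = (11 + J)/(-3 + K)
E(D, -17)/327 + M/f(11, -2) = ((11 + 1)/(-3 - 17))/327 - 24/(-3 + 11) = (12/(-20))*(1/327) - 24/8 = -1/20*12*(1/327) - 24*⅛ = -⅗*1/327 - 3 = -1/545 - 3 = -1636/545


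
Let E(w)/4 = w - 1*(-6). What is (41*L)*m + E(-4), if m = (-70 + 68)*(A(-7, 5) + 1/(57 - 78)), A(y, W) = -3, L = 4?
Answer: 21160/21 ≈ 1007.6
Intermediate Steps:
m = 128/21 (m = (-70 + 68)*(-3 + 1/(57 - 78)) = -2*(-3 + 1/(-21)) = -2*(-3 - 1/21) = -2*(-64/21) = 128/21 ≈ 6.0952)
E(w) = 24 + 4*w (E(w) = 4*(w - 1*(-6)) = 4*(w + 6) = 4*(6 + w) = 24 + 4*w)
(41*L)*m + E(-4) = (41*4)*(128/21) + (24 + 4*(-4)) = 164*(128/21) + (24 - 16) = 20992/21 + 8 = 21160/21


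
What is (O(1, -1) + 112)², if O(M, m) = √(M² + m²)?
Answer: (112 + √2)² ≈ 12863.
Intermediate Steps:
(O(1, -1) + 112)² = (√(1² + (-1)²) + 112)² = (√(1 + 1) + 112)² = (√2 + 112)² = (112 + √2)²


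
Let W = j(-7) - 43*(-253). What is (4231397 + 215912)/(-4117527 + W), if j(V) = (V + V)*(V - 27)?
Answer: -4447309/4106172 ≈ -1.0831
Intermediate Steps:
j(V) = 2*V*(-27 + V) (j(V) = (2*V)*(-27 + V) = 2*V*(-27 + V))
W = 11355 (W = 2*(-7)*(-27 - 7) - 43*(-253) = 2*(-7)*(-34) + 10879 = 476 + 10879 = 11355)
(4231397 + 215912)/(-4117527 + W) = (4231397 + 215912)/(-4117527 + 11355) = 4447309/(-4106172) = 4447309*(-1/4106172) = -4447309/4106172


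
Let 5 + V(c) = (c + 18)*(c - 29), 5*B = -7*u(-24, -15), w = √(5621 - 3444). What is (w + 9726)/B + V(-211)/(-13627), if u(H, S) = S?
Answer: 43854529/95389 + √2177/21 ≈ 461.97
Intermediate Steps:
w = √2177 ≈ 46.658
B = 21 (B = (-7*(-15))/5 = (⅕)*105 = 21)
V(c) = -5 + (-29 + c)*(18 + c) (V(c) = -5 + (c + 18)*(c - 29) = -5 + (18 + c)*(-29 + c) = -5 + (-29 + c)*(18 + c))
(w + 9726)/B + V(-211)/(-13627) = (√2177 + 9726)/21 + (-527 + (-211)² - 11*(-211))/(-13627) = (9726 + √2177)*(1/21) + (-527 + 44521 + 2321)*(-1/13627) = (3242/7 + √2177/21) + 46315*(-1/13627) = (3242/7 + √2177/21) - 46315/13627 = 43854529/95389 + √2177/21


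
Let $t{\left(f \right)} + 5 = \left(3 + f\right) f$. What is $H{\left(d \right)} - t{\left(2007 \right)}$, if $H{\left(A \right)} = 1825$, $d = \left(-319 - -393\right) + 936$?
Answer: $-4032240$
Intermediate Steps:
$d = 1010$ ($d = \left(-319 + 393\right) + 936 = 74 + 936 = 1010$)
$t{\left(f \right)} = -5 + f \left(3 + f\right)$ ($t{\left(f \right)} = -5 + \left(3 + f\right) f = -5 + f \left(3 + f\right)$)
$H{\left(d \right)} - t{\left(2007 \right)} = 1825 - \left(-5 + 2007^{2} + 3 \cdot 2007\right) = 1825 - \left(-5 + 4028049 + 6021\right) = 1825 - 4034065 = -4032240$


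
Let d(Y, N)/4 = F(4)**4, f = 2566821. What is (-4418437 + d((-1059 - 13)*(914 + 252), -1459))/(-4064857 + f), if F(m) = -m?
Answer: 4417413/1498036 ≈ 2.9488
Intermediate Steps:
d(Y, N) = 1024 (d(Y, N) = 4*(-1*4)**4 = 4*(-4)**4 = 4*256 = 1024)
(-4418437 + d((-1059 - 13)*(914 + 252), -1459))/(-4064857 + f) = (-4418437 + 1024)/(-4064857 + 2566821) = -4417413/(-1498036) = -4417413*(-1/1498036) = 4417413/1498036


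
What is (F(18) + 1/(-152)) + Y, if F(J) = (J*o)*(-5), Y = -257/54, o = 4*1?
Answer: -1496999/4104 ≈ -364.77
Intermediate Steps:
o = 4
Y = -257/54 (Y = -257*1/54 = -257/54 ≈ -4.7593)
F(J) = -20*J (F(J) = (J*4)*(-5) = (4*J)*(-5) = -20*J)
(F(18) + 1/(-152)) + Y = (-20*18 + 1/(-152)) - 257/54 = (-360 - 1/152) - 257/54 = -54721/152 - 257/54 = -1496999/4104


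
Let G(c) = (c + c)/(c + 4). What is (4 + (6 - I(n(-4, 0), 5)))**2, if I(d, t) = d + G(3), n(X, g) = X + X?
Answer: 14400/49 ≈ 293.88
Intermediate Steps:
G(c) = 2*c/(4 + c) (G(c) = (2*c)/(4 + c) = 2*c/(4 + c))
n(X, g) = 2*X
I(d, t) = 6/7 + d (I(d, t) = d + 2*3/(4 + 3) = d + 2*3/7 = d + 2*3*(1/7) = d + 6/7 = 6/7 + d)
(4 + (6 - I(n(-4, 0), 5)))**2 = (4 + (6 - (6/7 + 2*(-4))))**2 = (4 + (6 - (6/7 - 8)))**2 = (4 + (6 - 1*(-50/7)))**2 = (4 + (6 + 50/7))**2 = (4 + 92/7)**2 = (120/7)**2 = 14400/49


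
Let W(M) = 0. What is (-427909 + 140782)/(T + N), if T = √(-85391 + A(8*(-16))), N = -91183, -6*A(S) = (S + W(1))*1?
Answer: 78543303723/24943274576 + 287127*I*√768327/24943274576 ≈ 3.1489 + 0.01009*I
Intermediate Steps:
A(S) = -S/6 (A(S) = -(S + 0)/6 = -S/6)
T = I*√768327/3 (T = √(-85391 - 4*(-16)/3) = √(-85391 - ⅙*(-128)) = √(-85391 + 64/3) = √(-256109/3) = I*√768327/3 ≈ 292.18*I)
(-427909 + 140782)/(T + N) = (-427909 + 140782)/(I*√768327/3 - 91183) = -287127/(-91183 + I*√768327/3)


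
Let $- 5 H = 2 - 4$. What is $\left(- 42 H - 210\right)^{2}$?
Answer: $\frac{1285956}{25} \approx 51438.0$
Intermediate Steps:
$H = \frac{2}{5}$ ($H = - \frac{2 - 4}{5} = \left(- \frac{1}{5}\right) \left(-2\right) = \frac{2}{5} \approx 0.4$)
$\left(- 42 H - 210\right)^{2} = \left(\left(-42\right) \frac{2}{5} - 210\right)^{2} = \left(- \frac{84}{5} - 210\right)^{2} = \left(- \frac{1134}{5}\right)^{2} = \frac{1285956}{25}$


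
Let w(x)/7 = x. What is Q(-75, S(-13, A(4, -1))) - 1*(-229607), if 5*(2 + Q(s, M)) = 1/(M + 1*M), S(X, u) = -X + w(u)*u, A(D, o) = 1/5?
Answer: 152457725/664 ≈ 2.2961e+5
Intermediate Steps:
w(x) = 7*x
A(D, o) = ⅕
S(X, u) = -X + 7*u² (S(X, u) = -X + (7*u)*u = -X + 7*u²)
Q(s, M) = -2 + 1/(10*M) (Q(s, M) = -2 + 1/(5*(M + 1*M)) = -2 + 1/(5*(M + M)) = -2 + 1/(5*((2*M))) = -2 + (1/(2*M))/5 = -2 + 1/(10*M))
Q(-75, S(-13, A(4, -1))) - 1*(-229607) = (-2 + 1/(10*(-1*(-13) + 7*(⅕)²))) - 1*(-229607) = (-2 + 1/(10*(13 + 7*(1/25)))) + 229607 = (-2 + 1/(10*(13 + 7/25))) + 229607 = (-2 + 1/(10*(332/25))) + 229607 = (-2 + (⅒)*(25/332)) + 229607 = (-2 + 5/664) + 229607 = -1323/664 + 229607 = 152457725/664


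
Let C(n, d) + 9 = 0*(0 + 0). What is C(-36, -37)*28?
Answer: -252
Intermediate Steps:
C(n, d) = -9 (C(n, d) = -9 + 0*(0 + 0) = -9 + 0*0 = -9 + 0 = -9)
C(-36, -37)*28 = -9*28 = -252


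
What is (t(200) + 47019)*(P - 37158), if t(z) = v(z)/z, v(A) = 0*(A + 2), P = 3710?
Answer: -1572691512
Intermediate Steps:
v(A) = 0 (v(A) = 0*(2 + A) = 0)
t(z) = 0 (t(z) = 0/z = 0)
(t(200) + 47019)*(P - 37158) = (0 + 47019)*(3710 - 37158) = 47019*(-33448) = -1572691512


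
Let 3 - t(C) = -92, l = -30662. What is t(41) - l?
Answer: 30757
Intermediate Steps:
t(C) = 95 (t(C) = 3 - 1*(-92) = 3 + 92 = 95)
t(41) - l = 95 - 1*(-30662) = 95 + 30662 = 30757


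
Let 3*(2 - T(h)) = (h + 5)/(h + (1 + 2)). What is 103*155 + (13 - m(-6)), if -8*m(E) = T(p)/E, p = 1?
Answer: 511295/32 ≈ 15978.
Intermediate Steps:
T(h) = 2 - (5 + h)/(3*(3 + h)) (T(h) = 2 - (h + 5)/(3*(h + (1 + 2))) = 2 - (5 + h)/(3*(h + 3)) = 2 - (5 + h)/(3*(3 + h)))
m(E) = -3/(16*E) (m(E) = -(13 + 5*1)/(3*(3 + 1))/(8*E) = -(1/3)*(13 + 5)/4/(8*E) = -(1/3)*(1/4)*18/(8*E) = -3/(16*E))
103*155 + (13 - m(-6)) = 103*155 + (13 - (-3)/(16*(-6))) = 15965 + (13 - (-3)*(-1)/(16*6)) = 15965 + (13 - 1*1/32) = 15965 + (13 - 1/32) = 15965 + 415/32 = 511295/32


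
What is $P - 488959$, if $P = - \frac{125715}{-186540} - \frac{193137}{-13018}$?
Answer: $- \frac{39577982575321}{80945924} \approx -4.8894 \cdot 10^{5}$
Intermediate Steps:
$P = \frac{1255477795}{80945924}$ ($P = \left(-125715\right) \left(- \frac{1}{186540}\right) - - \frac{193137}{13018} = \frac{8381}{12436} + \frac{193137}{13018} = \frac{1255477795}{80945924} \approx 15.51$)
$P - 488959 = \frac{1255477795}{80945924} - 488959 = - \frac{39577982575321}{80945924}$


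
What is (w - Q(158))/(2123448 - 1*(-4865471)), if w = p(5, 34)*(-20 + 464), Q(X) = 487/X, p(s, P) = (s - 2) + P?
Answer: 2595137/1104249202 ≈ 0.0023501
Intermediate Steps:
p(s, P) = -2 + P + s (p(s, P) = (-2 + s) + P = -2 + P + s)
w = 16428 (w = (-2 + 34 + 5)*(-20 + 464) = 37*444 = 16428)
(w - Q(158))/(2123448 - 1*(-4865471)) = (16428 - 487/158)/(2123448 - 1*(-4865471)) = (16428 - 487/158)/(2123448 + 4865471) = (16428 - 1*487/158)/6988919 = (16428 - 487/158)*(1/6988919) = (2595137/158)*(1/6988919) = 2595137/1104249202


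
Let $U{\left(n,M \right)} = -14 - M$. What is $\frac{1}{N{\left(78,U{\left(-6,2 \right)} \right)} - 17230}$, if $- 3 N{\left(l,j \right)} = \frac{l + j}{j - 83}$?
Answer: $- \frac{297}{5117248} \approx -5.8039 \cdot 10^{-5}$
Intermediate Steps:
$N{\left(l,j \right)} = - \frac{j + l}{3 \left(-83 + j\right)}$ ($N{\left(l,j \right)} = - \frac{\left(l + j\right) \frac{1}{j - 83}}{3} = - \frac{\left(j + l\right) \frac{1}{-83 + j}}{3} = - \frac{\frac{1}{-83 + j} \left(j + l\right)}{3} = - \frac{j + l}{3 \left(-83 + j\right)}$)
$\frac{1}{N{\left(78,U{\left(-6,2 \right)} \right)} - 17230} = \frac{1}{\frac{- (-14 - 2) - 78}{3 \left(-83 - 16\right)} - 17230} = \frac{1}{\frac{\left(-1\right) \left(-16\right) - 78}{3 \left(-83 - 16\right)} - 17230} = \frac{1}{\frac{16 - 78}{3 \left(-99\right)} - 17230} = \frac{1}{\frac{1}{3} \left(- \frac{1}{99}\right) \left(-62\right) - 17230} = \frac{1}{\frac{62}{297} - 17230} = \frac{1}{- \frac{5117248}{297}} = - \frac{297}{5117248}$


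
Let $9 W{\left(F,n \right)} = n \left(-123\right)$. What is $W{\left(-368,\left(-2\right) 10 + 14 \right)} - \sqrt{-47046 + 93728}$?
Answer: $82 - \sqrt{46682} \approx -134.06$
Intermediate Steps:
$W{\left(F,n \right)} = - \frac{41 n}{3}$ ($W{\left(F,n \right)} = \frac{n \left(-123\right)}{9} = \frac{\left(-123\right) n}{9} = - \frac{41 n}{3}$)
$W{\left(-368,\left(-2\right) 10 + 14 \right)} - \sqrt{-47046 + 93728} = - \frac{41 \left(\left(-2\right) 10 + 14\right)}{3} - \sqrt{-47046 + 93728} = - \frac{41 \left(-20 + 14\right)}{3} - \sqrt{46682} = \left(- \frac{41}{3}\right) \left(-6\right) - \sqrt{46682} = 82 - \sqrt{46682}$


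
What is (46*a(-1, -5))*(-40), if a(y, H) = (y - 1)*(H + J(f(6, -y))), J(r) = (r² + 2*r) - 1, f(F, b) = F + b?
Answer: 209760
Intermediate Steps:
J(r) = -1 + r² + 2*r
a(y, H) = (-1 + y)*(11 + H + (6 - y)² - 2*y) (a(y, H) = (y - 1)*(H + (-1 + (6 - y)² + 2*(6 - y))) = (-1 + y)*(H + (-1 + (6 - y)² + (12 - 2*y))) = (-1 + y)*(H + (11 + (6 - y)² - 2*y)) = (-1 + y)*(11 + H + (6 - y)² - 2*y))
(46*a(-1, -5))*(-40) = (46*(-47 + (-1)³ - 1*(-5) - 15*(-1)² + 61*(-1) - 5*(-1)))*(-40) = (46*(-47 - 1 + 5 - 15*1 - 61 + 5))*(-40) = (46*(-47 - 1 + 5 - 15 - 61 + 5))*(-40) = (46*(-114))*(-40) = -5244*(-40) = 209760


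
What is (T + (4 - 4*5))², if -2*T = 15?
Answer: 2209/4 ≈ 552.25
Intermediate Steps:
T = -15/2 (T = -½*15 = -15/2 ≈ -7.5000)
(T + (4 - 4*5))² = (-15/2 + (4 - 4*5))² = (-15/2 + (4 - 20))² = (-15/2 - 16)² = (-47/2)² = 2209/4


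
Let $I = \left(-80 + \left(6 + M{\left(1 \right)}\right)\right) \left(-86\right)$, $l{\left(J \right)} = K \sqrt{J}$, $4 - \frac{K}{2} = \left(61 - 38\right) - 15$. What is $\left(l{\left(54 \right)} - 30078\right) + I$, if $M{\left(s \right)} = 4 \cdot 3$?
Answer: $-24746 - 24 \sqrt{6} \approx -24805.0$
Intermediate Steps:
$M{\left(s \right)} = 12$
$K = -8$ ($K = 8 - 2 \left(\left(61 - 38\right) - 15\right) = 8 - 2 \left(23 - 15\right) = 8 - 16 = -8$)
$l{\left(J \right)} = - 8 \sqrt{J}$
$I = 5332$ ($I = \left(-80 + \left(6 + 12\right)\right) \left(-86\right) = \left(-80 + 18\right) \left(-86\right) = \left(-62\right) \left(-86\right) = 5332$)
$\left(l{\left(54 \right)} - 30078\right) + I = \left(- 8 \sqrt{54} - 30078\right) + 5332 = \left(- 8 \cdot 3 \sqrt{6} - 30078\right) + 5332 = \left(- 24 \sqrt{6} - 30078\right) + 5332 = \left(-30078 - 24 \sqrt{6}\right) + 5332 = -24746 - 24 \sqrt{6}$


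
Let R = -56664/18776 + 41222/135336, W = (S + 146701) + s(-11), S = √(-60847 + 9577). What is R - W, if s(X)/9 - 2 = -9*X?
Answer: -23443378175987/158816796 - I*√51270 ≈ -1.4761e+5 - 226.43*I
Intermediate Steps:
s(X) = 18 - 81*X (s(X) = 18 + 9*(-9*X) = 18 - 81*X)
S = I*√51270 (S = √(-51270) = I*√51270 ≈ 226.43*I)
W = 147610 + I*√51270 (W = (I*√51270 + 146701) + (18 - 81*(-11)) = (146701 + I*√51270) + (18 + 891) = (146701 + I*√51270) + 909 = 147610 + I*√51270 ≈ 1.4761e+5 + 226.43*I)
R = -430918427/158816796 (R = -56664*1/18776 + 41222*(1/135336) = -7083/2347 + 20611/67668 = -430918427/158816796 ≈ -2.7133)
R - W = -430918427/158816796 - (147610 + I*√51270) = -430918427/158816796 + (-147610 - I*√51270) = -23443378175987/158816796 - I*√51270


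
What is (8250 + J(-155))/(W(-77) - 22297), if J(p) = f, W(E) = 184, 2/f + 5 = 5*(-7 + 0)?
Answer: -164999/442260 ≈ -0.37308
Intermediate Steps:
f = -1/20 (f = 2/(-5 + 5*(-7 + 0)) = 2/(-5 + 5*(-7)) = 2/(-5 - 35) = 2/(-40) = 2*(-1/40) = -1/20 ≈ -0.050000)
J(p) = -1/20
(8250 + J(-155))/(W(-77) - 22297) = (8250 - 1/20)/(184 - 22297) = (164999/20)/(-22113) = (164999/20)*(-1/22113) = -164999/442260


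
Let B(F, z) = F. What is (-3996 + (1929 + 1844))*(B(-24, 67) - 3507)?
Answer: 787413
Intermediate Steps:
(-3996 + (1929 + 1844))*(B(-24, 67) - 3507) = (-3996 + (1929 + 1844))*(-24 - 3507) = (-3996 + 3773)*(-3531) = -223*(-3531) = 787413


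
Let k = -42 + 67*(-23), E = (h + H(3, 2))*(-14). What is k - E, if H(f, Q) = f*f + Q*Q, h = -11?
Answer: -1555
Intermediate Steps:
H(f, Q) = Q² + f² (H(f, Q) = f² + Q² = Q² + f²)
E = -28 (E = (-11 + (2² + 3²))*(-14) = (-11 + (4 + 9))*(-14) = (-11 + 13)*(-14) = 2*(-14) = -28)
k = -1583 (k = -42 - 1541 = -1583)
k - E = -1583 - 1*(-28) = -1583 + 28 = -1555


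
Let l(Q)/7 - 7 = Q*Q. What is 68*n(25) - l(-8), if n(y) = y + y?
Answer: 2903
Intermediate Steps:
n(y) = 2*y
l(Q) = 49 + 7*Q² (l(Q) = 49 + 7*(Q*Q) = 49 + 7*Q²)
68*n(25) - l(-8) = 68*(2*25) - (49 + 7*(-8)²) = 68*50 - (49 + 7*64) = 3400 - (49 + 448) = 3400 - 1*497 = 3400 - 497 = 2903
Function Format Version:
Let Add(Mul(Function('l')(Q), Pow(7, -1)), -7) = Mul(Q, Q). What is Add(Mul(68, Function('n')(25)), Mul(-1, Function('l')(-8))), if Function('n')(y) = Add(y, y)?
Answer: 2903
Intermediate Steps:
Function('n')(y) = Mul(2, y)
Function('l')(Q) = Add(49, Mul(7, Pow(Q, 2))) (Function('l')(Q) = Add(49, Mul(7, Mul(Q, Q))) = Add(49, Mul(7, Pow(Q, 2))))
Add(Mul(68, Function('n')(25)), Mul(-1, Function('l')(-8))) = Add(Mul(68, Mul(2, 25)), Mul(-1, Add(49, Mul(7, Pow(-8, 2))))) = Add(Mul(68, 50), Mul(-1, Add(49, Mul(7, 64)))) = Add(3400, Mul(-1, Add(49, 448))) = Add(3400, Mul(-1, 497)) = Add(3400, -497) = 2903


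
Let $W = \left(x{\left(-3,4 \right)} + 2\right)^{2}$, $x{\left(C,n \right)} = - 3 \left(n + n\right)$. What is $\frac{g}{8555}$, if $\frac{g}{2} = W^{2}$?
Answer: $\frac{468512}{8555} \approx 54.765$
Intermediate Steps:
$x{\left(C,n \right)} = - 6 n$ ($x{\left(C,n \right)} = - 3 \cdot 2 n = - 6 n$)
$W = 484$ ($W = \left(\left(-6\right) 4 + 2\right)^{2} = \left(-24 + 2\right)^{2} = \left(-22\right)^{2} = 484$)
$g = 468512$ ($g = 2 \cdot 484^{2} = 2 \cdot 234256 = 468512$)
$\frac{g}{8555} = \frac{468512}{8555}$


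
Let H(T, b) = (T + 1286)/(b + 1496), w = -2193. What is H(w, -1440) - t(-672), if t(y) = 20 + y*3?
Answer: 110869/56 ≈ 1979.8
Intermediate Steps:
H(T, b) = (1286 + T)/(1496 + b)
t(y) = 20 + 3*y
H(w, -1440) - t(-672) = (1286 - 2193)/(1496 - 1440) - (20 + 3*(-672)) = -907/56 - (20 - 2016) = (1/56)*(-907) - 1*(-1996) = -907/56 + 1996 = 110869/56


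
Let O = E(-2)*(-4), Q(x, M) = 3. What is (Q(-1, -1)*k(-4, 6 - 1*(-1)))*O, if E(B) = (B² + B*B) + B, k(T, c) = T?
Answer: 288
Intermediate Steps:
E(B) = B + 2*B² (E(B) = (B² + B²) + B = 2*B² + B = B + 2*B²)
O = -24 (O = -2*(1 + 2*(-2))*(-4) = -2*(1 - 4)*(-4) = -2*(-3)*(-4) = 6*(-4) = -24)
(Q(-1, -1)*k(-4, 6 - 1*(-1)))*O = (3*(-4))*(-24) = -12*(-24) = 288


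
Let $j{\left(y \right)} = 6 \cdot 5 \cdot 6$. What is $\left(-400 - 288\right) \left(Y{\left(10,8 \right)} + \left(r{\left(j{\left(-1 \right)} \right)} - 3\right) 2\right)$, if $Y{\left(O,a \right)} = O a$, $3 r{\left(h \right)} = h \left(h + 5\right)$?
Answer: $-15324512$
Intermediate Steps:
$j{\left(y \right)} = 180$ ($j{\left(y \right)} = 30 \cdot 6 = 180$)
$r{\left(h \right)} = \frac{h \left(5 + h\right)}{3}$ ($r{\left(h \right)} = \frac{h \left(h + 5\right)}{3} = \frac{h \left(5 + h\right)}{3}$)
$\left(-400 - 288\right) \left(Y{\left(10,8 \right)} + \left(r{\left(j{\left(-1 \right)} \right)} - 3\right) 2\right) = \left(-400 - 288\right) \left(10 \cdot 8 + \left(\frac{1}{3} \cdot 180 \left(5 + 180\right) - 3\right) 2\right) = - 688 \left(80 + \left(\frac{1}{3} \cdot 180 \cdot 185 - 3\right) 2\right) = - 688 \left(80 + \left(11100 - 3\right) 2\right) = - 688 \left(80 + 11097 \cdot 2\right) = - 688 \left(80 + 22194\right) = \left(-688\right) 22274 = -15324512$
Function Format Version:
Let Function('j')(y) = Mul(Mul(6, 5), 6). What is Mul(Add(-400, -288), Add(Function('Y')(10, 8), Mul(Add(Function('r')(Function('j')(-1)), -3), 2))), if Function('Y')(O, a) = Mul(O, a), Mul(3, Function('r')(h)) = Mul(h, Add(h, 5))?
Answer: -15324512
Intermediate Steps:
Function('j')(y) = 180 (Function('j')(y) = Mul(30, 6) = 180)
Function('r')(h) = Mul(Rational(1, 3), h, Add(5, h)) (Function('r')(h) = Mul(Rational(1, 3), Mul(h, Add(h, 5))) = Mul(Rational(1, 3), Mul(h, Add(5, h))) = Mul(Rational(1, 3), h, Add(5, h)))
Mul(Add(-400, -288), Add(Function('Y')(10, 8), Mul(Add(Function('r')(Function('j')(-1)), -3), 2))) = Mul(Add(-400, -288), Add(Mul(10, 8), Mul(Add(Mul(Rational(1, 3), 180, Add(5, 180)), -3), 2))) = Mul(-688, Add(80, Mul(Add(Mul(Rational(1, 3), 180, 185), -3), 2))) = Mul(-688, Add(80, Mul(Add(11100, -3), 2))) = Mul(-688, Add(80, Mul(11097, 2))) = Mul(-688, Add(80, 22194)) = Mul(-688, 22274) = -15324512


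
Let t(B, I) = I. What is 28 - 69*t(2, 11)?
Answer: -731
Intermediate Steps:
28 - 69*t(2, 11) = 28 - 69*11 = 28 - 759 = -731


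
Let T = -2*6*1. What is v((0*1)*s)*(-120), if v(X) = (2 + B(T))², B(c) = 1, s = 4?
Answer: -1080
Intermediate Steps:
T = -12 (T = -12*1 = -12)
v(X) = 9 (v(X) = (2 + 1)² = 3² = 9)
v((0*1)*s)*(-120) = 9*(-120) = -1080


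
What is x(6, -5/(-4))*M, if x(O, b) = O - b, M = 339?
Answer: 6441/4 ≈ 1610.3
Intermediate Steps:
x(6, -5/(-4))*M = (6 - (-5)/(-4))*339 = (6 - (-5)*(-1)/4)*339 = (6 - 1*5/4)*339 = (6 - 5/4)*339 = (19/4)*339 = 6441/4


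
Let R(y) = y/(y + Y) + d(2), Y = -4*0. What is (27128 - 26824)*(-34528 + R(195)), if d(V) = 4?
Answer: -10494992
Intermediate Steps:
Y = 0
R(y) = 5 (R(y) = y/(y + 0) + 4 = y/y + 4 = 1 + 4 = 5)
(27128 - 26824)*(-34528 + R(195)) = (27128 - 26824)*(-34528 + 5) = 304*(-34523) = -10494992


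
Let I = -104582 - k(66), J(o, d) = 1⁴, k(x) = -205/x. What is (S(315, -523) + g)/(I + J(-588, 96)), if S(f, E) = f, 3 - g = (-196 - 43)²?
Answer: 3748998/6902141 ≈ 0.54316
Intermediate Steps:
J(o, d) = 1
g = -57118 (g = 3 - (-196 - 43)² = 3 - 1*(-239)² = 3 - 1*57121 = 3 - 57121 = -57118)
I = -6902207/66 (I = -104582 - (-205)/66 = -104582 - 1*(-205/66) = -104582 + 205/66 = -6902207/66 ≈ -1.0458e+5)
(S(315, -523) + g)/(I + J(-588, 96)) = (315 - 57118)/(-6902207/66 + 1) = -56803/(-6902141/66) = -56803*(-66/6902141) = 3748998/6902141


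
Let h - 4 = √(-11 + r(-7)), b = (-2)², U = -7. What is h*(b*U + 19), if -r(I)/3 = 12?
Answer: -36 - 9*I*√47 ≈ -36.0 - 61.701*I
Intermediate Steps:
r(I) = -36 (r(I) = -3*12 = -36)
b = 4
h = 4 + I*√47 (h = 4 + √(-11 - 36) = 4 + √(-47) = 4 + I*√47 ≈ 4.0 + 6.8557*I)
h*(b*U + 19) = (4 + I*√47)*(4*(-7) + 19) = (4 + I*√47)*(-28 + 19) = (4 + I*√47)*(-9) = -36 - 9*I*√47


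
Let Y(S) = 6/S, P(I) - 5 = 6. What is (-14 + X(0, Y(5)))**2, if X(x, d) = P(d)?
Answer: 9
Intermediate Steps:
P(I) = 11 (P(I) = 5 + 6 = 11)
X(x, d) = 11
(-14 + X(0, Y(5)))**2 = (-14 + 11)**2 = (-3)**2 = 9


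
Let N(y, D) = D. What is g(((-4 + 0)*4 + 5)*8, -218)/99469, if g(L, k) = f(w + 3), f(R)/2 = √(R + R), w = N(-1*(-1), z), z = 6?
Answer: 6*√2/99469 ≈ 8.5306e-5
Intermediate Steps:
w = 6
f(R) = 2*√2*√R (f(R) = 2*√(R + R) = 2*√(2*R) = 2*(√2*√R) = 2*√2*√R)
g(L, k) = 6*√2 (g(L, k) = 2*√2*√(6 + 3) = 2*√2*√9 = 2*√2*3 = 6*√2)
g(((-4 + 0)*4 + 5)*8, -218)/99469 = (6*√2)/99469 = (6*√2)*(1/99469) = 6*√2/99469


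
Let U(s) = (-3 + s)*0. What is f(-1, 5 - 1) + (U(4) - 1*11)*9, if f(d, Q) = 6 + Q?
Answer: -89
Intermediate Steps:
U(s) = 0
f(-1, 5 - 1) + (U(4) - 1*11)*9 = (6 + (5 - 1)) + (0 - 1*11)*9 = (6 + 4) + (0 - 11)*9 = 10 - 11*9 = 10 - 99 = -89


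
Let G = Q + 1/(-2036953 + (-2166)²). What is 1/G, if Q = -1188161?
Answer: -2654603/3154095755082 ≈ -8.4164e-7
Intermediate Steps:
G = -3154095755082/2654603 (G = -1188161 + 1/(-2036953 + (-2166)²) = -1188161 + 1/(-2036953 + 4691556) = -1188161 + 1/2654603 = -3154095755082/2654603 ≈ -1.1882e+6)
1/G = 1/(-3154095755082/2654603) = -2654603/3154095755082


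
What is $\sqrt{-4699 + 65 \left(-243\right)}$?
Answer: $i \sqrt{20494} \approx 143.16 i$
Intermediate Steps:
$\sqrt{-4699 + 65 \left(-243\right)} = \sqrt{-4699 - 15795} = \sqrt{-20494} = i \sqrt{20494}$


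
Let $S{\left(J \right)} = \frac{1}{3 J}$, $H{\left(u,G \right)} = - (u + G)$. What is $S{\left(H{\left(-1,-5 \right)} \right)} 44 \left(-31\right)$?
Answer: $- \frac{682}{9} \approx -75.778$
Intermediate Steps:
$H{\left(u,G \right)} = - G - u$ ($H{\left(u,G \right)} = - (G + u) = - G - u$)
$S{\left(J \right)} = \frac{1}{3 J}$
$S{\left(H{\left(-1,-5 \right)} \right)} 44 \left(-31\right) = \frac{1}{3 \left(\left(-1\right) \left(-5\right) - -1\right)} 44 \left(-31\right) = \frac{1}{3 \left(5 + 1\right)} 44 \left(-31\right) = \frac{1}{3 \cdot 6} \cdot 44 \left(-31\right) = \frac{1}{3} \cdot \frac{1}{6} \cdot 44 \left(-31\right) = \frac{1}{18} \cdot 44 \left(-31\right) = \frac{22}{9} \left(-31\right) = - \frac{682}{9}$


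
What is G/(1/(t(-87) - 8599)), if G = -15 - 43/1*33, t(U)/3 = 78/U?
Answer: 357709866/29 ≈ 1.2335e+7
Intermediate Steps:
t(U) = 234/U (t(U) = 3*(78/U) = 234/U)
G = -1434 (G = -15 - 43*1*33 = -15 - 43*33 = -15 - 1419 = -1434)
G/(1/(t(-87) - 8599)) = -1434/(1/(234/(-87) - 8599)) = -1434/(1/(234*(-1/87) - 8599)) = -1434/(1/(-78/29 - 8599)) = -1434/(1/(-249449/29)) = -1434/(-29/249449) = -1434*(-249449/29) = 357709866/29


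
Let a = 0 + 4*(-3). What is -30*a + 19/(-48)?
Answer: 17261/48 ≈ 359.60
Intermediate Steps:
a = -12 (a = 0 - 12 = -12)
-30*a + 19/(-48) = -30*(-12) + 19/(-48) = 360 + 19*(-1/48) = 360 - 19/48 = 17261/48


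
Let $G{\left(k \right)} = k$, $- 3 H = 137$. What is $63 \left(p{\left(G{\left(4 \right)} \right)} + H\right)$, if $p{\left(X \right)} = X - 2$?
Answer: $-2751$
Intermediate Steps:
$H = - \frac{137}{3}$ ($H = \left(- \frac{1}{3}\right) 137 = - \frac{137}{3} \approx -45.667$)
$p{\left(X \right)} = -2 + X$
$63 \left(p{\left(G{\left(4 \right)} \right)} + H\right) = 63 \left(\left(-2 + 4\right) - \frac{137}{3}\right) = 63 \left(2 - \frac{137}{3}\right) = 63 \left(- \frac{131}{3}\right) = -2751$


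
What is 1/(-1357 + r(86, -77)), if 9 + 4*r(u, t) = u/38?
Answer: -19/25815 ≈ -0.00073601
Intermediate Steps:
r(u, t) = -9/4 + u/152 (r(u, t) = -9/4 + (u/38)/4 = -9/4 + u/152)
1/(-1357 + r(86, -77)) = 1/(-1357 + (-9/4 + (1/152)*86)) = 1/(-1357 + (-9/4 + 43/76)) = 1/(-1357 - 32/19) = 1/(-25815/19) = -19/25815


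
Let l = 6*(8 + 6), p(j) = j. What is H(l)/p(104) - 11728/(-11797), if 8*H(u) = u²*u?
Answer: 109404481/153361 ≈ 713.38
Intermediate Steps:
l = 84 (l = 6*14 = 84)
H(u) = u³/8 (H(u) = (u²*u)/8 = u³/8)
H(l)/p(104) - 11728/(-11797) = ((⅛)*84³)/104 - 11728/(-11797) = ((⅛)*592704)*(1/104) - 11728*(-1/11797) = 74088*(1/104) + 11728/11797 = 9261/13 + 11728/11797 = 109404481/153361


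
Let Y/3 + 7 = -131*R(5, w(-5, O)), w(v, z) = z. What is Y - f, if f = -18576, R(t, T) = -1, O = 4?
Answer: 18948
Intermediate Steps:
Y = 372 (Y = -21 + 3*(-131*(-1)) = -21 + 3*131 = -21 + 393 = 372)
Y - f = 372 - 1*(-18576) = 372 + 18576 = 18948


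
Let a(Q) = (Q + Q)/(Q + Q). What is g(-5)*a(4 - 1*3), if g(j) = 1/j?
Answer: -⅕ ≈ -0.20000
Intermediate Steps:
a(Q) = 1 (a(Q) = (2*Q)/((2*Q)) = (2*Q)*(1/(2*Q)) = 1)
g(-5)*a(4 - 1*3) = 1/(-5) = -⅕*1 = -⅕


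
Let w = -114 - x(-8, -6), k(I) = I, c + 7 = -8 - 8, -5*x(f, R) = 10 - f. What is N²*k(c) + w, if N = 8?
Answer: -7912/5 ≈ -1582.4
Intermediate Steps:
x(f, R) = -2 + f/5 (x(f, R) = -(10 - f)/5 = -2 + f/5)
c = -23 (c = -7 + (-8 - 8) = -7 - 16 = -23)
w = -552/5 (w = -114 - (-2 + (⅕)*(-8)) = -114 - (-2 - 8/5) = -114 - 1*(-18/5) = -114 + 18/5 = -552/5 ≈ -110.40)
N²*k(c) + w = 8²*(-23) - 552/5 = 64*(-23) - 552/5 = -1472 - 552/5 = -7912/5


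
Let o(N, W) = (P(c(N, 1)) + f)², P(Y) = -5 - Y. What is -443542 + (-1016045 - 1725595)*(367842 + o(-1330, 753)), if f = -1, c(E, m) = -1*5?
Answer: -1008493526062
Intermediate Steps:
c(E, m) = -5
o(N, W) = 1 (o(N, W) = ((-5 - 1*(-5)) - 1)² = ((-5 + 5) - 1)² = (0 - 1)² = (-1)² = 1)
-443542 + (-1016045 - 1725595)*(367842 + o(-1330, 753)) = -443542 + (-1016045 - 1725595)*(367842 + 1) = -443542 - 2741640*367843 = -443542 - 1008493082520 = -1008493526062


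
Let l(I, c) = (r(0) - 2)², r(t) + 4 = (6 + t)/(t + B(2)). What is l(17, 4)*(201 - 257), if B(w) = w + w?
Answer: -1134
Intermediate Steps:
B(w) = 2*w
r(t) = -4 + (6 + t)/(4 + t) (r(t) = -4 + (6 + t)/(t + 2*2) = -4 + (6 + t)/(t + 4) = -4 + (6 + t)/(4 + t))
l(I, c) = 81/4 (l(I, c) = ((-10 - 3*0)/(4 + 0) - 2)² = ((-10 + 0)/4 - 2)² = ((¼)*(-10) - 2)² = (-5/2 - 2)² = (-9/2)² = 81/4)
l(17, 4)*(201 - 257) = 81*(201 - 257)/4 = (81/4)*(-56) = -1134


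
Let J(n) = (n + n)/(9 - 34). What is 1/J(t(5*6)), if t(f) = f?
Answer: -5/12 ≈ -0.41667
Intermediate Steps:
J(n) = -2*n/25 (J(n) = (2*n)/(-25) = (2*n)*(-1/25) = -2*n/25)
1/J(t(5*6)) = 1/(-2*6/5) = 1/(-2/25*30) = 1/(-12/5) = -5/12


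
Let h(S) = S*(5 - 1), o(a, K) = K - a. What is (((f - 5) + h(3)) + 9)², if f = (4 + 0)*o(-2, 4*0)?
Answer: 576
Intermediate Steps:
h(S) = 4*S (h(S) = S*4 = 4*S)
f = 8 (f = (4 + 0)*(4*0 - 1*(-2)) = 4*(0 + 2) = 4*2 = 8)
(((f - 5) + h(3)) + 9)² = (((8 - 5) + 4*3) + 9)² = ((3 + 12) + 9)² = (15 + 9)² = 24² = 576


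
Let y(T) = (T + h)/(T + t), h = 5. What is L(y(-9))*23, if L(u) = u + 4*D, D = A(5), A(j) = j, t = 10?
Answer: 368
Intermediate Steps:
D = 5
y(T) = (5 + T)/(10 + T) (y(T) = (T + 5)/(T + 10) = (5 + T)/(10 + T))
L(u) = 20 + u (L(u) = u + 4*5 = u + 20 = 20 + u)
L(y(-9))*23 = (20 + (5 - 9)/(10 - 9))*23 = (20 - 4/1)*23 = (20 + 1*(-4))*23 = (20 - 4)*23 = 16*23 = 368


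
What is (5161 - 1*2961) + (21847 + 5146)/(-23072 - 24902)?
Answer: 105515807/47974 ≈ 2199.4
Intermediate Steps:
(5161 - 1*2961) + (21847 + 5146)/(-23072 - 24902) = (5161 - 2961) + 26993/(-47974) = 2200 + 26993*(-1/47974) = 2200 - 26993/47974 = 105515807/47974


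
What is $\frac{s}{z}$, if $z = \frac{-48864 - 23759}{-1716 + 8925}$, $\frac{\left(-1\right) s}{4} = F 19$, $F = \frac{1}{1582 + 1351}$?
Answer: $\frac{547884}{213003259} \approx 0.0025722$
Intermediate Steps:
$F = \frac{1}{2933} \approx 0.00034095$
$s = - \frac{76}{2933}$ ($s = - 4 \cdot \frac{1}{2933} \cdot 19 = \left(-4\right) \frac{19}{2933} = - \frac{76}{2933} \approx -0.025912$)
$z = - \frac{72623}{7209} \approx -10.074$
$\frac{s}{z} = - \frac{76}{2933 \left(- \frac{72623}{7209}\right)} = \left(- \frac{76}{2933}\right) \left(- \frac{7209}{72623}\right) = \frac{547884}{213003259}$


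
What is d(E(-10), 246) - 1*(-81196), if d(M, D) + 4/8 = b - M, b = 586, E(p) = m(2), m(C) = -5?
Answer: 163573/2 ≈ 81787.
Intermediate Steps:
E(p) = -5
d(M, D) = 1171/2 - M (d(M, D) = -1/2 + (586 - M) = 1171/2 - M)
d(E(-10), 246) - 1*(-81196) = (1171/2 - 1*(-5)) - 1*(-81196) = (1171/2 + 5) + 81196 = 1181/2 + 81196 = 163573/2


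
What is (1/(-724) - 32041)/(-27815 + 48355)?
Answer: -4639537/2974192 ≈ -1.5599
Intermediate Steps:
(1/(-724) - 32041)/(-27815 + 48355) = (-1/724 - 32041)/20540 = -23197685/724*1/20540 = -4639537/2974192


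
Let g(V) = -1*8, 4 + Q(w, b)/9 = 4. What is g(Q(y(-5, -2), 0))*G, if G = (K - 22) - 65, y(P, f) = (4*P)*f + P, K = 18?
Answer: 552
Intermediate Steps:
y(P, f) = P + 4*P*f (y(P, f) = 4*P*f + P = P + 4*P*f)
Q(w, b) = 0 (Q(w, b) = -36 + 9*4 = -36 + 36 = 0)
g(V) = -8
G = -69 (G = (18 - 22) - 65 = -4 - 65 = -69)
g(Q(y(-5, -2), 0))*G = -8*(-69) = 552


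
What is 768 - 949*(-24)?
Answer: 23544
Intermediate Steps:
768 - 949*(-24) = 768 + 22776 = 23544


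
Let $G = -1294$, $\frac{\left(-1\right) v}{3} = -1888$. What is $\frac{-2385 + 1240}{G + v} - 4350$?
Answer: $- \frac{3802129}{874} \approx -4350.3$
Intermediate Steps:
$v = 5664$ ($v = \left(-3\right) \left(-1888\right) = 5664$)
$\frac{-2385 + 1240}{G + v} - 4350 = \frac{-2385 + 1240}{-1294 + 5664} - 4350 = - \frac{1145}{4370} - 4350 = \left(-1145\right) \frac{1}{4370} - 4350 = - \frac{229}{874} - 4350 = - \frac{3802129}{874}$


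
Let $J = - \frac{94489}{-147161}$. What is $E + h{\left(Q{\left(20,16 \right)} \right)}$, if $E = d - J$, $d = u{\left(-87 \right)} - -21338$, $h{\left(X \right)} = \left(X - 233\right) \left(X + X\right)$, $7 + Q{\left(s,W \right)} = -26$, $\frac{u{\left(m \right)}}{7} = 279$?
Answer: $\frac{6010990878}{147161} \approx 40846.0$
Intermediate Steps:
$u{\left(m \right)} = 1953$ ($u{\left(m \right)} = 7 \cdot 279 = 1953$)
$Q{\left(s,W \right)} = -33$ ($Q{\left(s,W \right)} = -7 - 26 = -33$)
$J = \frac{94489}{147161}$ ($J = \left(-94489\right) \left(- \frac{1}{147161}\right) = \frac{94489}{147161} \approx 0.64208$)
$h{\left(X \right)} = 2 X \left(-233 + X\right)$ ($h{\left(X \right)} = \left(-233 + X\right) 2 X = 2 X \left(-233 + X\right)$)
$d = 23291$ ($d = 1953 - -21338 = 1953 + 21338 = 23291$)
$E = \frac{3427432362}{147161}$ ($E = 23291 - \frac{94489}{147161} = \frac{3427432362}{147161} \approx 23290.0$)
$E + h{\left(Q{\left(20,16 \right)} \right)} = \frac{3427432362}{147161} + 2 \left(-33\right) \left(-233 - 33\right) = \frac{3427432362}{147161} + 2 \left(-33\right) \left(-266\right) = \frac{3427432362}{147161} + 17556 = \frac{6010990878}{147161}$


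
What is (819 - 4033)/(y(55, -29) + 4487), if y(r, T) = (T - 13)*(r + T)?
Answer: -3214/3395 ≈ -0.94669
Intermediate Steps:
y(r, T) = (-13 + T)*(T + r)
(819 - 4033)/(y(55, -29) + 4487) = (819 - 4033)/(((-29)² - 13*(-29) - 13*55 - 29*55) + 4487) = -3214/((841 + 377 - 715 - 1595) + 4487) = -3214/(-1092 + 4487) = -3214/3395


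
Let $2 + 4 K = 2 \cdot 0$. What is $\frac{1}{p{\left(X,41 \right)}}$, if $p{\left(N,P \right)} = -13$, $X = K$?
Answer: $- \frac{1}{13} \approx -0.076923$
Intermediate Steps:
$K = - \frac{1}{2}$ ($K = - \frac{1}{2} + \frac{2 \cdot 0}{4} = - \frac{1}{2} + \frac{1}{4} \cdot 0 = - \frac{1}{2} + 0 = - \frac{1}{2} \approx -0.5$)
$X = - \frac{1}{2} \approx -0.5$
$\frac{1}{p{\left(X,41 \right)}} = \frac{1}{-13} = - \frac{1}{13}$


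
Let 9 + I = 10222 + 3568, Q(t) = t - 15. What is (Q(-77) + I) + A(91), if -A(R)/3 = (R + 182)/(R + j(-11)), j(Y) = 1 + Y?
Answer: 123110/9 ≈ 13679.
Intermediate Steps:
Q(t) = -15 + t
I = 13781 (I = -9 + (10222 + 3568) = -9 + 13790 = 13781)
A(R) = -3*(182 + R)/(-10 + R) (A(R) = -3*(R + 182)/(R + (1 - 11)) = -3*(182 + R)/(R - 10) = -3*(182 + R)/(-10 + R))
(Q(-77) + I) + A(91) = ((-15 - 77) + 13781) + 3*(-182 - 1*91)/(-10 + 91) = (-92 + 13781) + 3*(-182 - 91)/81 = 13689 + 3*(1/81)*(-273) = 13689 - 91/9 = 123110/9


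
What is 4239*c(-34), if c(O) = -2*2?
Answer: -16956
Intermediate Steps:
c(O) = -4
4239*c(-34) = 4239*(-4) = -16956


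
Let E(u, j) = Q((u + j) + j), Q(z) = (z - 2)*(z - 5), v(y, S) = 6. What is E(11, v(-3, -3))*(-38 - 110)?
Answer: -55944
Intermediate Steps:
Q(z) = (-5 + z)*(-2 + z) (Q(z) = (-2 + z)*(-5 + z) = (-5 + z)*(-2 + z))
E(u, j) = 10 + (u + 2*j)² - 14*j - 7*u (E(u, j) = 10 + ((u + j) + j)² - 7*((u + j) + j) = 10 + ((j + u) + j)² - 7*((j + u) + j) = 10 + (u + 2*j)² - 7*(u + 2*j) = 10 + (u + 2*j)² + (-14*j - 7*u) = 10 + (u + 2*j)² - 14*j - 7*u)
E(11, v(-3, -3))*(-38 - 110) = (10 + (11 + 2*6)² - 14*6 - 7*11)*(-38 - 110) = (10 + (11 + 12)² - 84 - 77)*(-148) = (10 + 23² - 84 - 77)*(-148) = (10 + 529 - 84 - 77)*(-148) = 378*(-148) = -55944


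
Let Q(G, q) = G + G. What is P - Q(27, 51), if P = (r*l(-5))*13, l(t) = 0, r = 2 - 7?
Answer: -54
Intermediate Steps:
r = -5
Q(G, q) = 2*G
P = 0 (P = -5*0*13 = 0*13 = 0)
P - Q(27, 51) = 0 - 2*27 = 0 - 1*54 = 0 - 54 = -54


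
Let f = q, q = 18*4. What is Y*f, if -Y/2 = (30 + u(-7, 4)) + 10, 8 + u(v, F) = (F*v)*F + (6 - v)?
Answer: 9648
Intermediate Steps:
q = 72
f = 72
u(v, F) = -2 - v + v*F**2 (u(v, F) = -8 + ((F*v)*F + (6 - v)) = -8 + (v*F**2 + (6 - v)) = -8 + (6 - v + v*F**2) = -2 - v + v*F**2)
Y = 134 (Y = -2*((30 + (-2 - 1*(-7) - 7*4**2)) + 10) = -2*((30 + (-2 + 7 - 7*16)) + 10) = -2*((30 + (-2 + 7 - 112)) + 10) = -2*((30 - 107) + 10) = -2*(-77 + 10) = -2*(-67) = 134)
Y*f = 134*72 = 9648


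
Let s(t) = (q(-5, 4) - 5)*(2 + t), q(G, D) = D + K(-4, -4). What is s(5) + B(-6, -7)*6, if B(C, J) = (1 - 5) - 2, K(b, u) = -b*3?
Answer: 41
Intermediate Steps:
K(b, u) = -3*b
B(C, J) = -6 (B(C, J) = -4 - 2 = -6)
q(G, D) = 12 + D (q(G, D) = D - 3*(-4) = D + 12 = 12 + D)
s(t) = 22 + 11*t (s(t) = ((12 + 4) - 5)*(2 + t) = (16 - 5)*(2 + t) = 11*(2 + t) = 22 + 11*t)
s(5) + B(-6, -7)*6 = (22 + 11*5) - 6*6 = (22 + 55) - 36 = 77 - 36 = 41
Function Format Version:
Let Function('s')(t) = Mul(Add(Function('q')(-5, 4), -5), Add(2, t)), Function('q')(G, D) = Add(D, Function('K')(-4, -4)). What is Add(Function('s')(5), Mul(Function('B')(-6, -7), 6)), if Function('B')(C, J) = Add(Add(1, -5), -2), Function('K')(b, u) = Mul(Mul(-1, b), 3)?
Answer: 41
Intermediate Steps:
Function('K')(b, u) = Mul(-3, b)
Function('B')(C, J) = -6 (Function('B')(C, J) = Add(-4, -2) = -6)
Function('q')(G, D) = Add(12, D) (Function('q')(G, D) = Add(D, Mul(-3, -4)) = Add(D, 12) = Add(12, D))
Function('s')(t) = Add(22, Mul(11, t)) (Function('s')(t) = Mul(Add(Add(12, 4), -5), Add(2, t)) = Mul(Add(16, -5), Add(2, t)) = Mul(11, Add(2, t)) = Add(22, Mul(11, t)))
Add(Function('s')(5), Mul(Function('B')(-6, -7), 6)) = Add(Add(22, Mul(11, 5)), Mul(-6, 6)) = Add(Add(22, 55), -36) = Add(77, -36) = 41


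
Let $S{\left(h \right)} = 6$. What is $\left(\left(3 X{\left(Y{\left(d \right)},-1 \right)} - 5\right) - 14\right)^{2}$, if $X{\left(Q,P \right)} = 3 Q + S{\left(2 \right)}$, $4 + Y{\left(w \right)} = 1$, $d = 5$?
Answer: $784$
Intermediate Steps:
$Y{\left(w \right)} = -3$ ($Y{\left(w \right)} = -4 + 1 = -3$)
$X{\left(Q,P \right)} = 6 + 3 Q$ ($X{\left(Q,P \right)} = 3 Q + 6 = 6 + 3 Q$)
$\left(\left(3 X{\left(Y{\left(d \right)},-1 \right)} - 5\right) - 14\right)^{2} = \left(\left(3 \left(6 + 3 \left(-3\right)\right) - 5\right) - 14\right)^{2} = \left(\left(3 \left(6 - 9\right) - 5\right) - 14\right)^{2} = \left(\left(3 \left(-3\right) - 5\right) - 14\right)^{2} = \left(\left(-9 - 5\right) - 14\right)^{2} = \left(-14 - 14\right)^{2} = \left(-28\right)^{2} = 784$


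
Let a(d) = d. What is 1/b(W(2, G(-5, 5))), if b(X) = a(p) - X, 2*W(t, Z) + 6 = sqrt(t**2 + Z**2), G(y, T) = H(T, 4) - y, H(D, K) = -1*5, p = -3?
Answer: -1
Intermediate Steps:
H(D, K) = -5
G(y, T) = -5 - y
W(t, Z) = -3 + sqrt(Z**2 + t**2)/2 (W(t, Z) = -3 + sqrt(t**2 + Z**2)/2 = -3 + sqrt(Z**2 + t**2)/2)
b(X) = -3 - X
1/b(W(2, G(-5, 5))) = 1/(-3 - (-3 + sqrt((-5 - 1*(-5))**2 + 2**2)/2)) = 1/(-3 - (-3 + sqrt((-5 + 5)**2 + 4)/2)) = 1/(-3 - (-3 + sqrt(0**2 + 4)/2)) = 1/(-3 - (-3 + sqrt(0 + 4)/2)) = 1/(-3 - (-3 + sqrt(4)/2)) = 1/(-3 - (-3 + (1/2)*2)) = 1/(-3 - (-3 + 1)) = 1/(-3 - 1*(-2)) = 1/(-3 + 2) = 1/(-1) = -1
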